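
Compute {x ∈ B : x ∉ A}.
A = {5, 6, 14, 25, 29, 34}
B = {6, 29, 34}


Set A = {5, 6, 14, 25, 29, 34}
Set B = {6, 29, 34}
Check each element of B against A:
6 ∈ A, 29 ∈ A, 34 ∈ A
Elements of B not in A: {}

{}


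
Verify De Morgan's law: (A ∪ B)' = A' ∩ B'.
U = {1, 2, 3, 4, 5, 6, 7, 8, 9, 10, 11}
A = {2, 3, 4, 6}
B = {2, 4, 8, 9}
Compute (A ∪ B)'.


U = {1, 2, 3, 4, 5, 6, 7, 8, 9, 10, 11}
A = {2, 3, 4, 6}, B = {2, 4, 8, 9}
A ∪ B = {2, 3, 4, 6, 8, 9}
(A ∪ B)' = U \ (A ∪ B) = {1, 5, 7, 10, 11}
Verification via A' ∩ B': A' = {1, 5, 7, 8, 9, 10, 11}, B' = {1, 3, 5, 6, 7, 10, 11}
A' ∩ B' = {1, 5, 7, 10, 11} ✓

{1, 5, 7, 10, 11}


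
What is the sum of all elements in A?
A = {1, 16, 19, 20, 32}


Set A = {1, 16, 19, 20, 32}
Sum = 1 + 16 + 19 + 20 + 32 = 88

88


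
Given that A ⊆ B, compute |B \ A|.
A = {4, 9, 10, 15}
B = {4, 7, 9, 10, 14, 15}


Set A = {4, 9, 10, 15}, |A| = 4
Set B = {4, 7, 9, 10, 14, 15}, |B| = 6
Since A ⊆ B: B \ A = {7, 14}
|B| - |A| = 6 - 4 = 2

2


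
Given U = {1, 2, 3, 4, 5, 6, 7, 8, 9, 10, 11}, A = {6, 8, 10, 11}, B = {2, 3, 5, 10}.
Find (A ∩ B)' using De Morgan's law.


U = {1, 2, 3, 4, 5, 6, 7, 8, 9, 10, 11}
A = {6, 8, 10, 11}, B = {2, 3, 5, 10}
A ∩ B = {10}
(A ∩ B)' = U \ (A ∩ B) = {1, 2, 3, 4, 5, 6, 7, 8, 9, 11}
Verification via A' ∪ B': A' = {1, 2, 3, 4, 5, 7, 9}, B' = {1, 4, 6, 7, 8, 9, 11}
A' ∪ B' = {1, 2, 3, 4, 5, 6, 7, 8, 9, 11} ✓

{1, 2, 3, 4, 5, 6, 7, 8, 9, 11}


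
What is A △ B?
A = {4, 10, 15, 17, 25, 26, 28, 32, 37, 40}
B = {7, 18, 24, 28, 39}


Set A = {4, 10, 15, 17, 25, 26, 28, 32, 37, 40}
Set B = {7, 18, 24, 28, 39}
A △ B = (A \ B) ∪ (B \ A)
Elements in A but not B: {4, 10, 15, 17, 25, 26, 32, 37, 40}
Elements in B but not A: {7, 18, 24, 39}
A △ B = {4, 7, 10, 15, 17, 18, 24, 25, 26, 32, 37, 39, 40}

{4, 7, 10, 15, 17, 18, 24, 25, 26, 32, 37, 39, 40}


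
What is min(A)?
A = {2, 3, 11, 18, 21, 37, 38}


Set A = {2, 3, 11, 18, 21, 37, 38}
Elements in ascending order: 2, 3, 11, 18, 21, 37, 38
The smallest element is 2.

2


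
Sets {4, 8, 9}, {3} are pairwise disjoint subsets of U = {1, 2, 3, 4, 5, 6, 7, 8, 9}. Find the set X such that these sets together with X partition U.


U = {1, 2, 3, 4, 5, 6, 7, 8, 9}
Shown blocks: {4, 8, 9}, {3}
A partition's blocks are pairwise disjoint and cover U, so the missing block = U \ (union of shown blocks).
Union of shown blocks: {3, 4, 8, 9}
Missing block = U \ (union) = {1, 2, 5, 6, 7}

{1, 2, 5, 6, 7}


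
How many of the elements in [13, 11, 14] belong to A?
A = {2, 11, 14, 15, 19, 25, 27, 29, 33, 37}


Set A = {2, 11, 14, 15, 19, 25, 27, 29, 33, 37}
Candidates: [13, 11, 14]
Check each candidate:
13 ∉ A, 11 ∈ A, 14 ∈ A
Count of candidates in A: 2

2


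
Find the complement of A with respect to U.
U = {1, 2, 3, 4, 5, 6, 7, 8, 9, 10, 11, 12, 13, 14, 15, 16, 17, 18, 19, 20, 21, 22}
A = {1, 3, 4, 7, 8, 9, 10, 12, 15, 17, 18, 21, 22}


Universal set U = {1, 2, 3, 4, 5, 6, 7, 8, 9, 10, 11, 12, 13, 14, 15, 16, 17, 18, 19, 20, 21, 22}
Set A = {1, 3, 4, 7, 8, 9, 10, 12, 15, 17, 18, 21, 22}
A' = U \ A = elements in U but not in A
Checking each element of U:
1 (in A, exclude), 2 (not in A, include), 3 (in A, exclude), 4 (in A, exclude), 5 (not in A, include), 6 (not in A, include), 7 (in A, exclude), 8 (in A, exclude), 9 (in A, exclude), 10 (in A, exclude), 11 (not in A, include), 12 (in A, exclude), 13 (not in A, include), 14 (not in A, include), 15 (in A, exclude), 16 (not in A, include), 17 (in A, exclude), 18 (in A, exclude), 19 (not in A, include), 20 (not in A, include), 21 (in A, exclude), 22 (in A, exclude)
A' = {2, 5, 6, 11, 13, 14, 16, 19, 20}

{2, 5, 6, 11, 13, 14, 16, 19, 20}


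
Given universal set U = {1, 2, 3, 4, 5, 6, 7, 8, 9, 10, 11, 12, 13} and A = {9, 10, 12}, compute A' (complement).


Universal set U = {1, 2, 3, 4, 5, 6, 7, 8, 9, 10, 11, 12, 13}
Set A = {9, 10, 12}
A' = U \ A = elements in U but not in A
Checking each element of U:
1 (not in A, include), 2 (not in A, include), 3 (not in A, include), 4 (not in A, include), 5 (not in A, include), 6 (not in A, include), 7 (not in A, include), 8 (not in A, include), 9 (in A, exclude), 10 (in A, exclude), 11 (not in A, include), 12 (in A, exclude), 13 (not in A, include)
A' = {1, 2, 3, 4, 5, 6, 7, 8, 11, 13}

{1, 2, 3, 4, 5, 6, 7, 8, 11, 13}


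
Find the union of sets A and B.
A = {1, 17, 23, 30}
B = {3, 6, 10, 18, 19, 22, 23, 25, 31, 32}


Set A = {1, 17, 23, 30}
Set B = {3, 6, 10, 18, 19, 22, 23, 25, 31, 32}
A ∪ B includes all elements in either set.
Elements from A: {1, 17, 23, 30}
Elements from B not already included: {3, 6, 10, 18, 19, 22, 25, 31, 32}
A ∪ B = {1, 3, 6, 10, 17, 18, 19, 22, 23, 25, 30, 31, 32}

{1, 3, 6, 10, 17, 18, 19, 22, 23, 25, 30, 31, 32}


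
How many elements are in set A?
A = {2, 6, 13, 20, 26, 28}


Set A = {2, 6, 13, 20, 26, 28}
Listing elements: 2, 6, 13, 20, 26, 28
Counting: 6 elements
|A| = 6

6


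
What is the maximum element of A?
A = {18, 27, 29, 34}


Set A = {18, 27, 29, 34}
Elements in ascending order: 18, 27, 29, 34
The largest element is 34.

34


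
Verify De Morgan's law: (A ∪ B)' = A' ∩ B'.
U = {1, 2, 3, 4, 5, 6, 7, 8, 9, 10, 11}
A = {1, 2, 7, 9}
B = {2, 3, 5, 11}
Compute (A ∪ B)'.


U = {1, 2, 3, 4, 5, 6, 7, 8, 9, 10, 11}
A = {1, 2, 7, 9}, B = {2, 3, 5, 11}
A ∪ B = {1, 2, 3, 5, 7, 9, 11}
(A ∪ B)' = U \ (A ∪ B) = {4, 6, 8, 10}
Verification via A' ∩ B': A' = {3, 4, 5, 6, 8, 10, 11}, B' = {1, 4, 6, 7, 8, 9, 10}
A' ∩ B' = {4, 6, 8, 10} ✓

{4, 6, 8, 10}


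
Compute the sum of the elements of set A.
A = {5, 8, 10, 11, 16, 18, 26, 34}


Set A = {5, 8, 10, 11, 16, 18, 26, 34}
Sum = 5 + 8 + 10 + 11 + 16 + 18 + 26 + 34 = 128

128


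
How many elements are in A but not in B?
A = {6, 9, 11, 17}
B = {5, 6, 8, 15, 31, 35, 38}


Set A = {6, 9, 11, 17}
Set B = {5, 6, 8, 15, 31, 35, 38}
A \ B = {9, 11, 17}
|A \ B| = 3

3


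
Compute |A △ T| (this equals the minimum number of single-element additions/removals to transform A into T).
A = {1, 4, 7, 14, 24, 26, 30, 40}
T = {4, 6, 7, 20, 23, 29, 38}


Set A = {1, 4, 7, 14, 24, 26, 30, 40}
Set T = {4, 6, 7, 20, 23, 29, 38}
Elements to remove from A (in A, not in T): {1, 14, 24, 26, 30, 40} → 6 removals
Elements to add to A (in T, not in A): {6, 20, 23, 29, 38} → 5 additions
Total edits = 6 + 5 = 11

11


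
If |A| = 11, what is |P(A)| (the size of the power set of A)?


The set has 11 elements.
The power set contains all possible subsets.
|P(A)| = 2^|A| = 2^11 = 2048

2048


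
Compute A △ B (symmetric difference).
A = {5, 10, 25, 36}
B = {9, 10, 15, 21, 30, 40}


Set A = {5, 10, 25, 36}
Set B = {9, 10, 15, 21, 30, 40}
A △ B = (A \ B) ∪ (B \ A)
Elements in A but not B: {5, 25, 36}
Elements in B but not A: {9, 15, 21, 30, 40}
A △ B = {5, 9, 15, 21, 25, 30, 36, 40}

{5, 9, 15, 21, 25, 30, 36, 40}


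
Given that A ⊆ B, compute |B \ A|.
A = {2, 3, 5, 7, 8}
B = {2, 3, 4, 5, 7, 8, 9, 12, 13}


Set A = {2, 3, 5, 7, 8}, |A| = 5
Set B = {2, 3, 4, 5, 7, 8, 9, 12, 13}, |B| = 9
Since A ⊆ B: B \ A = {4, 9, 12, 13}
|B| - |A| = 9 - 5 = 4

4


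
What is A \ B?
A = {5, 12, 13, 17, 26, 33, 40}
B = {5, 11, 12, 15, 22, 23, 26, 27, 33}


Set A = {5, 12, 13, 17, 26, 33, 40}
Set B = {5, 11, 12, 15, 22, 23, 26, 27, 33}
A \ B includes elements in A that are not in B.
Check each element of A:
5 (in B, remove), 12 (in B, remove), 13 (not in B, keep), 17 (not in B, keep), 26 (in B, remove), 33 (in B, remove), 40 (not in B, keep)
A \ B = {13, 17, 40}

{13, 17, 40}


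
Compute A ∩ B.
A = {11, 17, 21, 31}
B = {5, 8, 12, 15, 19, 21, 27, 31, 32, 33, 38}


Set A = {11, 17, 21, 31}
Set B = {5, 8, 12, 15, 19, 21, 27, 31, 32, 33, 38}
A ∩ B includes only elements in both sets.
Check each element of A against B:
11 ✗, 17 ✗, 21 ✓, 31 ✓
A ∩ B = {21, 31}

{21, 31}


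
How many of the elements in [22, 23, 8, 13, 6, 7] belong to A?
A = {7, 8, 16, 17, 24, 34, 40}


Set A = {7, 8, 16, 17, 24, 34, 40}
Candidates: [22, 23, 8, 13, 6, 7]
Check each candidate:
22 ∉ A, 23 ∉ A, 8 ∈ A, 13 ∉ A, 6 ∉ A, 7 ∈ A
Count of candidates in A: 2

2


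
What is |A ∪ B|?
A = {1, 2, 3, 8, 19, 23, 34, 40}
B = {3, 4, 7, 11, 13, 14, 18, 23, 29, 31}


Set A = {1, 2, 3, 8, 19, 23, 34, 40}, |A| = 8
Set B = {3, 4, 7, 11, 13, 14, 18, 23, 29, 31}, |B| = 10
A ∩ B = {3, 23}, |A ∩ B| = 2
|A ∪ B| = |A| + |B| - |A ∩ B| = 8 + 10 - 2 = 16

16


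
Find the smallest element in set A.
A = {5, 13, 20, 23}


Set A = {5, 13, 20, 23}
Elements in ascending order: 5, 13, 20, 23
The smallest element is 5.

5


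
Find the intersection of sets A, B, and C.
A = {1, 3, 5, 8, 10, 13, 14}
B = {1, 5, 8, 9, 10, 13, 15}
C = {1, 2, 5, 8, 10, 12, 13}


Set A = {1, 3, 5, 8, 10, 13, 14}
Set B = {1, 5, 8, 9, 10, 13, 15}
Set C = {1, 2, 5, 8, 10, 12, 13}
First, A ∩ B = {1, 5, 8, 10, 13}
Then, (A ∩ B) ∩ C = {1, 5, 8, 10, 13}

{1, 5, 8, 10, 13}


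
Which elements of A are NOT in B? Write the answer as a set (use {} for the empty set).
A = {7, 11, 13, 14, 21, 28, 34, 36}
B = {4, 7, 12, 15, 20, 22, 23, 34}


Set A = {7, 11, 13, 14, 21, 28, 34, 36}
Set B = {4, 7, 12, 15, 20, 22, 23, 34}
Check each element of A against B:
7 ∈ B, 11 ∉ B (include), 13 ∉ B (include), 14 ∉ B (include), 21 ∉ B (include), 28 ∉ B (include), 34 ∈ B, 36 ∉ B (include)
Elements of A not in B: {11, 13, 14, 21, 28, 36}

{11, 13, 14, 21, 28, 36}


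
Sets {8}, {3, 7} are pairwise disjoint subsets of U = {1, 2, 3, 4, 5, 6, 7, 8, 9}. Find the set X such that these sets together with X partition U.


U = {1, 2, 3, 4, 5, 6, 7, 8, 9}
Shown blocks: {8}, {3, 7}
A partition's blocks are pairwise disjoint and cover U, so the missing block = U \ (union of shown blocks).
Union of shown blocks: {3, 7, 8}
Missing block = U \ (union) = {1, 2, 4, 5, 6, 9}

{1, 2, 4, 5, 6, 9}


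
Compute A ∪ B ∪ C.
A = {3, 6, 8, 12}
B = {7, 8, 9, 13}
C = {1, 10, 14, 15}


Set A = {3, 6, 8, 12}
Set B = {7, 8, 9, 13}
Set C = {1, 10, 14, 15}
First, A ∪ B = {3, 6, 7, 8, 9, 12, 13}
Then, (A ∪ B) ∪ C = {1, 3, 6, 7, 8, 9, 10, 12, 13, 14, 15}

{1, 3, 6, 7, 8, 9, 10, 12, 13, 14, 15}


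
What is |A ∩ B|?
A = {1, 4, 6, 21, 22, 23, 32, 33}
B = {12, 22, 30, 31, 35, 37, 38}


Set A = {1, 4, 6, 21, 22, 23, 32, 33}
Set B = {12, 22, 30, 31, 35, 37, 38}
A ∩ B = {22}
|A ∩ B| = 1

1


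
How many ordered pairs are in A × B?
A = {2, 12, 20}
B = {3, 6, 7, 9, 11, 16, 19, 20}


Set A = {2, 12, 20} has 3 elements.
Set B = {3, 6, 7, 9, 11, 16, 19, 20} has 8 elements.
|A × B| = |A| × |B| = 3 × 8 = 24

24


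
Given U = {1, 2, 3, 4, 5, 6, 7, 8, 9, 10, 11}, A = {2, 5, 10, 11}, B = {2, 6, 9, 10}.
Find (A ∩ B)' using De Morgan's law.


U = {1, 2, 3, 4, 5, 6, 7, 8, 9, 10, 11}
A = {2, 5, 10, 11}, B = {2, 6, 9, 10}
A ∩ B = {2, 10}
(A ∩ B)' = U \ (A ∩ B) = {1, 3, 4, 5, 6, 7, 8, 9, 11}
Verification via A' ∪ B': A' = {1, 3, 4, 6, 7, 8, 9}, B' = {1, 3, 4, 5, 7, 8, 11}
A' ∪ B' = {1, 3, 4, 5, 6, 7, 8, 9, 11} ✓

{1, 3, 4, 5, 6, 7, 8, 9, 11}


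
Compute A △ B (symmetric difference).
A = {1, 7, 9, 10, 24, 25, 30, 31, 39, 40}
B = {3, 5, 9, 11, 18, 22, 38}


Set A = {1, 7, 9, 10, 24, 25, 30, 31, 39, 40}
Set B = {3, 5, 9, 11, 18, 22, 38}
A △ B = (A \ B) ∪ (B \ A)
Elements in A but not B: {1, 7, 10, 24, 25, 30, 31, 39, 40}
Elements in B but not A: {3, 5, 11, 18, 22, 38}
A △ B = {1, 3, 5, 7, 10, 11, 18, 22, 24, 25, 30, 31, 38, 39, 40}

{1, 3, 5, 7, 10, 11, 18, 22, 24, 25, 30, 31, 38, 39, 40}


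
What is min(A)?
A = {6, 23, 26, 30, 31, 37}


Set A = {6, 23, 26, 30, 31, 37}
Elements in ascending order: 6, 23, 26, 30, 31, 37
The smallest element is 6.

6


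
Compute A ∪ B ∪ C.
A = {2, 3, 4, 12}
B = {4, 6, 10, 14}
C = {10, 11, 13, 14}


Set A = {2, 3, 4, 12}
Set B = {4, 6, 10, 14}
Set C = {10, 11, 13, 14}
First, A ∪ B = {2, 3, 4, 6, 10, 12, 14}
Then, (A ∪ B) ∪ C = {2, 3, 4, 6, 10, 11, 12, 13, 14}

{2, 3, 4, 6, 10, 11, 12, 13, 14}


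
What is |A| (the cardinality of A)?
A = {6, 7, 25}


Set A = {6, 7, 25}
Listing elements: 6, 7, 25
Counting: 3 elements
|A| = 3

3


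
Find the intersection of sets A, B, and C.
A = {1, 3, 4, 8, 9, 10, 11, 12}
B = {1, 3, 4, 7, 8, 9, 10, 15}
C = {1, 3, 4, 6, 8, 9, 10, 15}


Set A = {1, 3, 4, 8, 9, 10, 11, 12}
Set B = {1, 3, 4, 7, 8, 9, 10, 15}
Set C = {1, 3, 4, 6, 8, 9, 10, 15}
First, A ∩ B = {1, 3, 4, 8, 9, 10}
Then, (A ∩ B) ∩ C = {1, 3, 4, 8, 9, 10}

{1, 3, 4, 8, 9, 10}


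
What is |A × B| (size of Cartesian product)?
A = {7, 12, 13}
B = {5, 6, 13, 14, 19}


Set A = {7, 12, 13} has 3 elements.
Set B = {5, 6, 13, 14, 19} has 5 elements.
|A × B| = |A| × |B| = 3 × 5 = 15

15


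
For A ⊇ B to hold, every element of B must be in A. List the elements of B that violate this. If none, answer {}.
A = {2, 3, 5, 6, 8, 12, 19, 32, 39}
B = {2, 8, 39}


Set A = {2, 3, 5, 6, 8, 12, 19, 32, 39}
Set B = {2, 8, 39}
Check each element of B against A:
2 ∈ A, 8 ∈ A, 39 ∈ A
Elements of B not in A: {}

{}


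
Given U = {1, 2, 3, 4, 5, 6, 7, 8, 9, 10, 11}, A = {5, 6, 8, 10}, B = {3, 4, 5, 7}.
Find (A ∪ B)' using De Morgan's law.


U = {1, 2, 3, 4, 5, 6, 7, 8, 9, 10, 11}
A = {5, 6, 8, 10}, B = {3, 4, 5, 7}
A ∪ B = {3, 4, 5, 6, 7, 8, 10}
(A ∪ B)' = U \ (A ∪ B) = {1, 2, 9, 11}
Verification via A' ∩ B': A' = {1, 2, 3, 4, 7, 9, 11}, B' = {1, 2, 6, 8, 9, 10, 11}
A' ∩ B' = {1, 2, 9, 11} ✓

{1, 2, 9, 11}


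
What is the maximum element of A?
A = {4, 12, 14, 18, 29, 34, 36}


Set A = {4, 12, 14, 18, 29, 34, 36}
Elements in ascending order: 4, 12, 14, 18, 29, 34, 36
The largest element is 36.

36


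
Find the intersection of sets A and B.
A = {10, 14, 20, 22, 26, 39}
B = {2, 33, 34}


Set A = {10, 14, 20, 22, 26, 39}
Set B = {2, 33, 34}
A ∩ B includes only elements in both sets.
Check each element of A against B:
10 ✗, 14 ✗, 20 ✗, 22 ✗, 26 ✗, 39 ✗
A ∩ B = {}

{}


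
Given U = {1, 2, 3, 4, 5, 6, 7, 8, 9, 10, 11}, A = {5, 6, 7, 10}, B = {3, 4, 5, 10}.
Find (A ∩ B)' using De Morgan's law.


U = {1, 2, 3, 4, 5, 6, 7, 8, 9, 10, 11}
A = {5, 6, 7, 10}, B = {3, 4, 5, 10}
A ∩ B = {5, 10}
(A ∩ B)' = U \ (A ∩ B) = {1, 2, 3, 4, 6, 7, 8, 9, 11}
Verification via A' ∪ B': A' = {1, 2, 3, 4, 8, 9, 11}, B' = {1, 2, 6, 7, 8, 9, 11}
A' ∪ B' = {1, 2, 3, 4, 6, 7, 8, 9, 11} ✓

{1, 2, 3, 4, 6, 7, 8, 9, 11}


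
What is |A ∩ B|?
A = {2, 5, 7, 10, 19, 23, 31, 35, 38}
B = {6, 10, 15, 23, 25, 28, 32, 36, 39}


Set A = {2, 5, 7, 10, 19, 23, 31, 35, 38}
Set B = {6, 10, 15, 23, 25, 28, 32, 36, 39}
A ∩ B = {10, 23}
|A ∩ B| = 2

2


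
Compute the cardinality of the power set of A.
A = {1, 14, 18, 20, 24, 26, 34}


Set A = {1, 14, 18, 20, 24, 26, 34}
|A| = 7
The power set P(A) contains all subsets of A.
|P(A)| = 2^|A| = 2^7 = 128

128


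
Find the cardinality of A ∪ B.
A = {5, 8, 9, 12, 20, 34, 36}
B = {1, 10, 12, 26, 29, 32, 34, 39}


Set A = {5, 8, 9, 12, 20, 34, 36}, |A| = 7
Set B = {1, 10, 12, 26, 29, 32, 34, 39}, |B| = 8
A ∩ B = {12, 34}, |A ∩ B| = 2
|A ∪ B| = |A| + |B| - |A ∩ B| = 7 + 8 - 2 = 13

13


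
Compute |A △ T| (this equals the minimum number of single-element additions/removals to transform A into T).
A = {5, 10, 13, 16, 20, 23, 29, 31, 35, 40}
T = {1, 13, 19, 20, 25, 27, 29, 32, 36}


Set A = {5, 10, 13, 16, 20, 23, 29, 31, 35, 40}
Set T = {1, 13, 19, 20, 25, 27, 29, 32, 36}
Elements to remove from A (in A, not in T): {5, 10, 16, 23, 31, 35, 40} → 7 removals
Elements to add to A (in T, not in A): {1, 19, 25, 27, 32, 36} → 6 additions
Total edits = 7 + 6 = 13

13


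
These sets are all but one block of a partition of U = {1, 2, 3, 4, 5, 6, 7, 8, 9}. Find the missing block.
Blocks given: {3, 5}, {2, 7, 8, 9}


U = {1, 2, 3, 4, 5, 6, 7, 8, 9}
Shown blocks: {3, 5}, {2, 7, 8, 9}
A partition's blocks are pairwise disjoint and cover U, so the missing block = U \ (union of shown blocks).
Union of shown blocks: {2, 3, 5, 7, 8, 9}
Missing block = U \ (union) = {1, 4, 6}

{1, 4, 6}


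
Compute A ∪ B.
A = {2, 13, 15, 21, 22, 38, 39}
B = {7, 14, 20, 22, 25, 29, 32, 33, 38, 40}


Set A = {2, 13, 15, 21, 22, 38, 39}
Set B = {7, 14, 20, 22, 25, 29, 32, 33, 38, 40}
A ∪ B includes all elements in either set.
Elements from A: {2, 13, 15, 21, 22, 38, 39}
Elements from B not already included: {7, 14, 20, 25, 29, 32, 33, 40}
A ∪ B = {2, 7, 13, 14, 15, 20, 21, 22, 25, 29, 32, 33, 38, 39, 40}

{2, 7, 13, 14, 15, 20, 21, 22, 25, 29, 32, 33, 38, 39, 40}


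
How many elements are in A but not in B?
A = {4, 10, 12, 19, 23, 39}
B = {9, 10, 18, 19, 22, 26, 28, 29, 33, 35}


Set A = {4, 10, 12, 19, 23, 39}
Set B = {9, 10, 18, 19, 22, 26, 28, 29, 33, 35}
A \ B = {4, 12, 23, 39}
|A \ B| = 4

4


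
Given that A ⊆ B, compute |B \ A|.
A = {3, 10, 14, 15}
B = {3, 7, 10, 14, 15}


Set A = {3, 10, 14, 15}, |A| = 4
Set B = {3, 7, 10, 14, 15}, |B| = 5
Since A ⊆ B: B \ A = {7}
|B| - |A| = 5 - 4 = 1

1


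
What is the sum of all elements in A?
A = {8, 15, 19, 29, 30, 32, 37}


Set A = {8, 15, 19, 29, 30, 32, 37}
Sum = 8 + 15 + 19 + 29 + 30 + 32 + 37 = 170

170


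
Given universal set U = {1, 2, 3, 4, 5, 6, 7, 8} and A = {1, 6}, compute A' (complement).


Universal set U = {1, 2, 3, 4, 5, 6, 7, 8}
Set A = {1, 6}
A' = U \ A = elements in U but not in A
Checking each element of U:
1 (in A, exclude), 2 (not in A, include), 3 (not in A, include), 4 (not in A, include), 5 (not in A, include), 6 (in A, exclude), 7 (not in A, include), 8 (not in A, include)
A' = {2, 3, 4, 5, 7, 8}

{2, 3, 4, 5, 7, 8}


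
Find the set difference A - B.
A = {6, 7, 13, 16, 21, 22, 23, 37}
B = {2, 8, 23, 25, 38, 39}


Set A = {6, 7, 13, 16, 21, 22, 23, 37}
Set B = {2, 8, 23, 25, 38, 39}
A \ B includes elements in A that are not in B.
Check each element of A:
6 (not in B, keep), 7 (not in B, keep), 13 (not in B, keep), 16 (not in B, keep), 21 (not in B, keep), 22 (not in B, keep), 23 (in B, remove), 37 (not in B, keep)
A \ B = {6, 7, 13, 16, 21, 22, 37}

{6, 7, 13, 16, 21, 22, 37}


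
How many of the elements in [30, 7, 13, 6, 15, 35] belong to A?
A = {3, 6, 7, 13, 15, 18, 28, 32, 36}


Set A = {3, 6, 7, 13, 15, 18, 28, 32, 36}
Candidates: [30, 7, 13, 6, 15, 35]
Check each candidate:
30 ∉ A, 7 ∈ A, 13 ∈ A, 6 ∈ A, 15 ∈ A, 35 ∉ A
Count of candidates in A: 4

4


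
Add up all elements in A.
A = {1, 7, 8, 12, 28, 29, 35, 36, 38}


Set A = {1, 7, 8, 12, 28, 29, 35, 36, 38}
Sum = 1 + 7 + 8 + 12 + 28 + 29 + 35 + 36 + 38 = 194

194


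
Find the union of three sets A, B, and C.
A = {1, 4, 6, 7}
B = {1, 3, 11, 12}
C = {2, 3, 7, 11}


Set A = {1, 4, 6, 7}
Set B = {1, 3, 11, 12}
Set C = {2, 3, 7, 11}
First, A ∪ B = {1, 3, 4, 6, 7, 11, 12}
Then, (A ∪ B) ∪ C = {1, 2, 3, 4, 6, 7, 11, 12}

{1, 2, 3, 4, 6, 7, 11, 12}


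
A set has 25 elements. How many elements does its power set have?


The set has 25 elements.
The power set contains all possible subsets.
|P(A)| = 2^|A| = 2^25 = 33554432

33554432


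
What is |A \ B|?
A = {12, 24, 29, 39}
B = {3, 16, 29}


Set A = {12, 24, 29, 39}
Set B = {3, 16, 29}
A \ B = {12, 24, 39}
|A \ B| = 3

3


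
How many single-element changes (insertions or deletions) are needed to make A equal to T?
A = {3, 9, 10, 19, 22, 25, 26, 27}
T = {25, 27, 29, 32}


Set A = {3, 9, 10, 19, 22, 25, 26, 27}
Set T = {25, 27, 29, 32}
Elements to remove from A (in A, not in T): {3, 9, 10, 19, 22, 26} → 6 removals
Elements to add to A (in T, not in A): {29, 32} → 2 additions
Total edits = 6 + 2 = 8

8


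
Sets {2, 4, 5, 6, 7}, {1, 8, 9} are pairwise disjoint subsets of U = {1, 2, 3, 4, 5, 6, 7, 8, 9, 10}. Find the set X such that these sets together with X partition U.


U = {1, 2, 3, 4, 5, 6, 7, 8, 9, 10}
Shown blocks: {2, 4, 5, 6, 7}, {1, 8, 9}
A partition's blocks are pairwise disjoint and cover U, so the missing block = U \ (union of shown blocks).
Union of shown blocks: {1, 2, 4, 5, 6, 7, 8, 9}
Missing block = U \ (union) = {3, 10}

{3, 10}


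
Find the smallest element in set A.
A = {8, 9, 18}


Set A = {8, 9, 18}
Elements in ascending order: 8, 9, 18
The smallest element is 8.

8


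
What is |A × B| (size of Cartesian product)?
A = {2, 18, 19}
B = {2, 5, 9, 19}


Set A = {2, 18, 19} has 3 elements.
Set B = {2, 5, 9, 19} has 4 elements.
|A × B| = |A| × |B| = 3 × 4 = 12

12


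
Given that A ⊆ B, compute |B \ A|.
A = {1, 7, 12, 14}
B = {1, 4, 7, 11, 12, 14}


Set A = {1, 7, 12, 14}, |A| = 4
Set B = {1, 4, 7, 11, 12, 14}, |B| = 6
Since A ⊆ B: B \ A = {4, 11}
|B| - |A| = 6 - 4 = 2

2


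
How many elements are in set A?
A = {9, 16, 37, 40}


Set A = {9, 16, 37, 40}
Listing elements: 9, 16, 37, 40
Counting: 4 elements
|A| = 4

4


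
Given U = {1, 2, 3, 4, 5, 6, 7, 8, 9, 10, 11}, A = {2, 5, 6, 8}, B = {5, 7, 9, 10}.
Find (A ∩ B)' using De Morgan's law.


U = {1, 2, 3, 4, 5, 6, 7, 8, 9, 10, 11}
A = {2, 5, 6, 8}, B = {5, 7, 9, 10}
A ∩ B = {5}
(A ∩ B)' = U \ (A ∩ B) = {1, 2, 3, 4, 6, 7, 8, 9, 10, 11}
Verification via A' ∪ B': A' = {1, 3, 4, 7, 9, 10, 11}, B' = {1, 2, 3, 4, 6, 8, 11}
A' ∪ B' = {1, 2, 3, 4, 6, 7, 8, 9, 10, 11} ✓

{1, 2, 3, 4, 6, 7, 8, 9, 10, 11}


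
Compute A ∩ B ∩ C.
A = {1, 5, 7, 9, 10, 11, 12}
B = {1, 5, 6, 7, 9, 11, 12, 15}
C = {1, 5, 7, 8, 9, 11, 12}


Set A = {1, 5, 7, 9, 10, 11, 12}
Set B = {1, 5, 6, 7, 9, 11, 12, 15}
Set C = {1, 5, 7, 8, 9, 11, 12}
First, A ∩ B = {1, 5, 7, 9, 11, 12}
Then, (A ∩ B) ∩ C = {1, 5, 7, 9, 11, 12}

{1, 5, 7, 9, 11, 12}


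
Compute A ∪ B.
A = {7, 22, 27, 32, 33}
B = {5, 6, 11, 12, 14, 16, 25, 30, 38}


Set A = {7, 22, 27, 32, 33}
Set B = {5, 6, 11, 12, 14, 16, 25, 30, 38}
A ∪ B includes all elements in either set.
Elements from A: {7, 22, 27, 32, 33}
Elements from B not already included: {5, 6, 11, 12, 14, 16, 25, 30, 38}
A ∪ B = {5, 6, 7, 11, 12, 14, 16, 22, 25, 27, 30, 32, 33, 38}

{5, 6, 7, 11, 12, 14, 16, 22, 25, 27, 30, 32, 33, 38}


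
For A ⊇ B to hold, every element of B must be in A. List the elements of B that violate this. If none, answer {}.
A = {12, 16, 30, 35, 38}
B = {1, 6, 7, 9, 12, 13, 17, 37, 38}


Set A = {12, 16, 30, 35, 38}
Set B = {1, 6, 7, 9, 12, 13, 17, 37, 38}
Check each element of B against A:
1 ∉ A (include), 6 ∉ A (include), 7 ∉ A (include), 9 ∉ A (include), 12 ∈ A, 13 ∉ A (include), 17 ∉ A (include), 37 ∉ A (include), 38 ∈ A
Elements of B not in A: {1, 6, 7, 9, 13, 17, 37}

{1, 6, 7, 9, 13, 17, 37}


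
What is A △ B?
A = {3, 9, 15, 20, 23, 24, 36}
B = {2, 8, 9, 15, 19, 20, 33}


Set A = {3, 9, 15, 20, 23, 24, 36}
Set B = {2, 8, 9, 15, 19, 20, 33}
A △ B = (A \ B) ∪ (B \ A)
Elements in A but not B: {3, 23, 24, 36}
Elements in B but not A: {2, 8, 19, 33}
A △ B = {2, 3, 8, 19, 23, 24, 33, 36}

{2, 3, 8, 19, 23, 24, 33, 36}


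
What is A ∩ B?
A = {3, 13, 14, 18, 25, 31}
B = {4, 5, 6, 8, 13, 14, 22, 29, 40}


Set A = {3, 13, 14, 18, 25, 31}
Set B = {4, 5, 6, 8, 13, 14, 22, 29, 40}
A ∩ B includes only elements in both sets.
Check each element of A against B:
3 ✗, 13 ✓, 14 ✓, 18 ✗, 25 ✗, 31 ✗
A ∩ B = {13, 14}

{13, 14}


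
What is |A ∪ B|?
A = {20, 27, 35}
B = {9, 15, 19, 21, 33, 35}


Set A = {20, 27, 35}, |A| = 3
Set B = {9, 15, 19, 21, 33, 35}, |B| = 6
A ∩ B = {35}, |A ∩ B| = 1
|A ∪ B| = |A| + |B| - |A ∩ B| = 3 + 6 - 1 = 8

8


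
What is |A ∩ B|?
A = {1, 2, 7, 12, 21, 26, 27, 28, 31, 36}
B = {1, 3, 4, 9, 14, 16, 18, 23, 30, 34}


Set A = {1, 2, 7, 12, 21, 26, 27, 28, 31, 36}
Set B = {1, 3, 4, 9, 14, 16, 18, 23, 30, 34}
A ∩ B = {1}
|A ∩ B| = 1

1


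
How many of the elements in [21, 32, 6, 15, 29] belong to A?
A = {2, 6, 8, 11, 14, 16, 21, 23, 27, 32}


Set A = {2, 6, 8, 11, 14, 16, 21, 23, 27, 32}
Candidates: [21, 32, 6, 15, 29]
Check each candidate:
21 ∈ A, 32 ∈ A, 6 ∈ A, 15 ∉ A, 29 ∉ A
Count of candidates in A: 3

3


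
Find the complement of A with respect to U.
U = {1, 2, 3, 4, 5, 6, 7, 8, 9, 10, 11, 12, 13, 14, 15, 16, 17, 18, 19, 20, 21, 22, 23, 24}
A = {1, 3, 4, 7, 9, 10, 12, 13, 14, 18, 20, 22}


Universal set U = {1, 2, 3, 4, 5, 6, 7, 8, 9, 10, 11, 12, 13, 14, 15, 16, 17, 18, 19, 20, 21, 22, 23, 24}
Set A = {1, 3, 4, 7, 9, 10, 12, 13, 14, 18, 20, 22}
A' = U \ A = elements in U but not in A
Checking each element of U:
1 (in A, exclude), 2 (not in A, include), 3 (in A, exclude), 4 (in A, exclude), 5 (not in A, include), 6 (not in A, include), 7 (in A, exclude), 8 (not in A, include), 9 (in A, exclude), 10 (in A, exclude), 11 (not in A, include), 12 (in A, exclude), 13 (in A, exclude), 14 (in A, exclude), 15 (not in A, include), 16 (not in A, include), 17 (not in A, include), 18 (in A, exclude), 19 (not in A, include), 20 (in A, exclude), 21 (not in A, include), 22 (in A, exclude), 23 (not in A, include), 24 (not in A, include)
A' = {2, 5, 6, 8, 11, 15, 16, 17, 19, 21, 23, 24}

{2, 5, 6, 8, 11, 15, 16, 17, 19, 21, 23, 24}


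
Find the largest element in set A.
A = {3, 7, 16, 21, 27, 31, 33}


Set A = {3, 7, 16, 21, 27, 31, 33}
Elements in ascending order: 3, 7, 16, 21, 27, 31, 33
The largest element is 33.

33


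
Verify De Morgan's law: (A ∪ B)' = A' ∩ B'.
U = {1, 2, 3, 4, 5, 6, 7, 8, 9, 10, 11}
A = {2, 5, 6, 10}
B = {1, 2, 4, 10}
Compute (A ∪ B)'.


U = {1, 2, 3, 4, 5, 6, 7, 8, 9, 10, 11}
A = {2, 5, 6, 10}, B = {1, 2, 4, 10}
A ∪ B = {1, 2, 4, 5, 6, 10}
(A ∪ B)' = U \ (A ∪ B) = {3, 7, 8, 9, 11}
Verification via A' ∩ B': A' = {1, 3, 4, 7, 8, 9, 11}, B' = {3, 5, 6, 7, 8, 9, 11}
A' ∩ B' = {3, 7, 8, 9, 11} ✓

{3, 7, 8, 9, 11}


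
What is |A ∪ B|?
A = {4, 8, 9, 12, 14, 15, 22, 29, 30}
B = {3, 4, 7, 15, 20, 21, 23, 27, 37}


Set A = {4, 8, 9, 12, 14, 15, 22, 29, 30}, |A| = 9
Set B = {3, 4, 7, 15, 20, 21, 23, 27, 37}, |B| = 9
A ∩ B = {4, 15}, |A ∩ B| = 2
|A ∪ B| = |A| + |B| - |A ∩ B| = 9 + 9 - 2 = 16

16


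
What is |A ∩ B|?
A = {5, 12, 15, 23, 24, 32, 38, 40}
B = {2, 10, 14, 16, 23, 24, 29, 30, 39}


Set A = {5, 12, 15, 23, 24, 32, 38, 40}
Set B = {2, 10, 14, 16, 23, 24, 29, 30, 39}
A ∩ B = {23, 24}
|A ∩ B| = 2

2


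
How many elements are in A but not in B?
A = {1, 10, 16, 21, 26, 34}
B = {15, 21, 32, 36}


Set A = {1, 10, 16, 21, 26, 34}
Set B = {15, 21, 32, 36}
A \ B = {1, 10, 16, 26, 34}
|A \ B| = 5

5


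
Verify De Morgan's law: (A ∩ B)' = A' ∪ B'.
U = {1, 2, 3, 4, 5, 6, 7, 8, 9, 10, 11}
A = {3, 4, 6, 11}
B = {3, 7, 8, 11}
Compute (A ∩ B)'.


U = {1, 2, 3, 4, 5, 6, 7, 8, 9, 10, 11}
A = {3, 4, 6, 11}, B = {3, 7, 8, 11}
A ∩ B = {3, 11}
(A ∩ B)' = U \ (A ∩ B) = {1, 2, 4, 5, 6, 7, 8, 9, 10}
Verification via A' ∪ B': A' = {1, 2, 5, 7, 8, 9, 10}, B' = {1, 2, 4, 5, 6, 9, 10}
A' ∪ B' = {1, 2, 4, 5, 6, 7, 8, 9, 10} ✓

{1, 2, 4, 5, 6, 7, 8, 9, 10}


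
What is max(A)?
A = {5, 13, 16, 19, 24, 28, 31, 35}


Set A = {5, 13, 16, 19, 24, 28, 31, 35}
Elements in ascending order: 5, 13, 16, 19, 24, 28, 31, 35
The largest element is 35.

35


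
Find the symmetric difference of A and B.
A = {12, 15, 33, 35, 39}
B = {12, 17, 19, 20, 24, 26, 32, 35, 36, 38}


Set A = {12, 15, 33, 35, 39}
Set B = {12, 17, 19, 20, 24, 26, 32, 35, 36, 38}
A △ B = (A \ B) ∪ (B \ A)
Elements in A but not B: {15, 33, 39}
Elements in B but not A: {17, 19, 20, 24, 26, 32, 36, 38}
A △ B = {15, 17, 19, 20, 24, 26, 32, 33, 36, 38, 39}

{15, 17, 19, 20, 24, 26, 32, 33, 36, 38, 39}


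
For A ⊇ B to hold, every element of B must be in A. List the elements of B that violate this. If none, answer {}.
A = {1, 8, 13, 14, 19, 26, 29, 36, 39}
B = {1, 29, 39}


Set A = {1, 8, 13, 14, 19, 26, 29, 36, 39}
Set B = {1, 29, 39}
Check each element of B against A:
1 ∈ A, 29 ∈ A, 39 ∈ A
Elements of B not in A: {}

{}


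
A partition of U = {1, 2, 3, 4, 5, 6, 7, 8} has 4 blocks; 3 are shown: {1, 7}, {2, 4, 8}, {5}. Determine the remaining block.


U = {1, 2, 3, 4, 5, 6, 7, 8}
Shown blocks: {1, 7}, {2, 4, 8}, {5}
A partition's blocks are pairwise disjoint and cover U, so the missing block = U \ (union of shown blocks).
Union of shown blocks: {1, 2, 4, 5, 7, 8}
Missing block = U \ (union) = {3, 6}

{3, 6}


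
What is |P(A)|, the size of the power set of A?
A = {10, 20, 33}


Set A = {10, 20, 33}
|A| = 3
The power set P(A) contains all subsets of A.
|P(A)| = 2^|A| = 2^3 = 8

8


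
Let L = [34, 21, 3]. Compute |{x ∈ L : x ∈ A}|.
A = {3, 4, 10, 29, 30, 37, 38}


Set A = {3, 4, 10, 29, 30, 37, 38}
Candidates: [34, 21, 3]
Check each candidate:
34 ∉ A, 21 ∉ A, 3 ∈ A
Count of candidates in A: 1

1


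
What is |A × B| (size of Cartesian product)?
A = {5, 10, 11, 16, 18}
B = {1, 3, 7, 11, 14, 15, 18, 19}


Set A = {5, 10, 11, 16, 18} has 5 elements.
Set B = {1, 3, 7, 11, 14, 15, 18, 19} has 8 elements.
|A × B| = |A| × |B| = 5 × 8 = 40

40


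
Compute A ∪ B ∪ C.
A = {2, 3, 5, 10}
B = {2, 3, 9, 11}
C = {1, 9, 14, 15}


Set A = {2, 3, 5, 10}
Set B = {2, 3, 9, 11}
Set C = {1, 9, 14, 15}
First, A ∪ B = {2, 3, 5, 9, 10, 11}
Then, (A ∪ B) ∪ C = {1, 2, 3, 5, 9, 10, 11, 14, 15}

{1, 2, 3, 5, 9, 10, 11, 14, 15}


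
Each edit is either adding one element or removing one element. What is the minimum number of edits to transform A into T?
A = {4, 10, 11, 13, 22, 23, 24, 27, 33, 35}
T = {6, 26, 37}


Set A = {4, 10, 11, 13, 22, 23, 24, 27, 33, 35}
Set T = {6, 26, 37}
Elements to remove from A (in A, not in T): {4, 10, 11, 13, 22, 23, 24, 27, 33, 35} → 10 removals
Elements to add to A (in T, not in A): {6, 26, 37} → 3 additions
Total edits = 10 + 3 = 13

13


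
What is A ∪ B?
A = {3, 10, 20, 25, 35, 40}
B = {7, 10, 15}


Set A = {3, 10, 20, 25, 35, 40}
Set B = {7, 10, 15}
A ∪ B includes all elements in either set.
Elements from A: {3, 10, 20, 25, 35, 40}
Elements from B not already included: {7, 15}
A ∪ B = {3, 7, 10, 15, 20, 25, 35, 40}

{3, 7, 10, 15, 20, 25, 35, 40}


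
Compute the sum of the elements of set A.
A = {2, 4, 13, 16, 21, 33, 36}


Set A = {2, 4, 13, 16, 21, 33, 36}
Sum = 2 + 4 + 13 + 16 + 21 + 33 + 36 = 125

125


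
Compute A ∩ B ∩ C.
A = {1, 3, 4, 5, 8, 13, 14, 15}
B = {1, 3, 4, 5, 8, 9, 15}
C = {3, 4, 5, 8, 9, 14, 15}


Set A = {1, 3, 4, 5, 8, 13, 14, 15}
Set B = {1, 3, 4, 5, 8, 9, 15}
Set C = {3, 4, 5, 8, 9, 14, 15}
First, A ∩ B = {1, 3, 4, 5, 8, 15}
Then, (A ∩ B) ∩ C = {3, 4, 5, 8, 15}

{3, 4, 5, 8, 15}


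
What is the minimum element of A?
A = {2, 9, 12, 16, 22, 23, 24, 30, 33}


Set A = {2, 9, 12, 16, 22, 23, 24, 30, 33}
Elements in ascending order: 2, 9, 12, 16, 22, 23, 24, 30, 33
The smallest element is 2.

2


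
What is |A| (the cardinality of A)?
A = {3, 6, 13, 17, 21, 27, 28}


Set A = {3, 6, 13, 17, 21, 27, 28}
Listing elements: 3, 6, 13, 17, 21, 27, 28
Counting: 7 elements
|A| = 7

7


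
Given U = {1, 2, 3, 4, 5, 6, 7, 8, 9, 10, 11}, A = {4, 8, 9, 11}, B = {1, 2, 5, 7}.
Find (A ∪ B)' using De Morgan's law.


U = {1, 2, 3, 4, 5, 6, 7, 8, 9, 10, 11}
A = {4, 8, 9, 11}, B = {1, 2, 5, 7}
A ∪ B = {1, 2, 4, 5, 7, 8, 9, 11}
(A ∪ B)' = U \ (A ∪ B) = {3, 6, 10}
Verification via A' ∩ B': A' = {1, 2, 3, 5, 6, 7, 10}, B' = {3, 4, 6, 8, 9, 10, 11}
A' ∩ B' = {3, 6, 10} ✓

{3, 6, 10}


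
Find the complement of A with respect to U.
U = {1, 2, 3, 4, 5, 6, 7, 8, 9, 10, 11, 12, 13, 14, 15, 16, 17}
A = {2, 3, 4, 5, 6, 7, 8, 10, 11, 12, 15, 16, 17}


Universal set U = {1, 2, 3, 4, 5, 6, 7, 8, 9, 10, 11, 12, 13, 14, 15, 16, 17}
Set A = {2, 3, 4, 5, 6, 7, 8, 10, 11, 12, 15, 16, 17}
A' = U \ A = elements in U but not in A
Checking each element of U:
1 (not in A, include), 2 (in A, exclude), 3 (in A, exclude), 4 (in A, exclude), 5 (in A, exclude), 6 (in A, exclude), 7 (in A, exclude), 8 (in A, exclude), 9 (not in A, include), 10 (in A, exclude), 11 (in A, exclude), 12 (in A, exclude), 13 (not in A, include), 14 (not in A, include), 15 (in A, exclude), 16 (in A, exclude), 17 (in A, exclude)
A' = {1, 9, 13, 14}

{1, 9, 13, 14}


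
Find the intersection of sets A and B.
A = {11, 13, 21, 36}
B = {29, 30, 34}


Set A = {11, 13, 21, 36}
Set B = {29, 30, 34}
A ∩ B includes only elements in both sets.
Check each element of A against B:
11 ✗, 13 ✗, 21 ✗, 36 ✗
A ∩ B = {}

{}


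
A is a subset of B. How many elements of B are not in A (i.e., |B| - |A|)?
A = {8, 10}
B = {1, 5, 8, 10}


Set A = {8, 10}, |A| = 2
Set B = {1, 5, 8, 10}, |B| = 4
Since A ⊆ B: B \ A = {1, 5}
|B| - |A| = 4 - 2 = 2

2


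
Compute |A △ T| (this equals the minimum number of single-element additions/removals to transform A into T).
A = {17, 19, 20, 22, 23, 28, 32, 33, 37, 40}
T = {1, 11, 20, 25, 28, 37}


Set A = {17, 19, 20, 22, 23, 28, 32, 33, 37, 40}
Set T = {1, 11, 20, 25, 28, 37}
Elements to remove from A (in A, not in T): {17, 19, 22, 23, 32, 33, 40} → 7 removals
Elements to add to A (in T, not in A): {1, 11, 25} → 3 additions
Total edits = 7 + 3 = 10

10


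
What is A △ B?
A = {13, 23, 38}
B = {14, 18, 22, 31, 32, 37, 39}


Set A = {13, 23, 38}
Set B = {14, 18, 22, 31, 32, 37, 39}
A △ B = (A \ B) ∪ (B \ A)
Elements in A but not B: {13, 23, 38}
Elements in B but not A: {14, 18, 22, 31, 32, 37, 39}
A △ B = {13, 14, 18, 22, 23, 31, 32, 37, 38, 39}

{13, 14, 18, 22, 23, 31, 32, 37, 38, 39}


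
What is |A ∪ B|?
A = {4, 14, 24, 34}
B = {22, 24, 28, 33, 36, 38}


Set A = {4, 14, 24, 34}, |A| = 4
Set B = {22, 24, 28, 33, 36, 38}, |B| = 6
A ∩ B = {24}, |A ∩ B| = 1
|A ∪ B| = |A| + |B| - |A ∩ B| = 4 + 6 - 1 = 9

9


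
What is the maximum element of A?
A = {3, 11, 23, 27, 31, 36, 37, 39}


Set A = {3, 11, 23, 27, 31, 36, 37, 39}
Elements in ascending order: 3, 11, 23, 27, 31, 36, 37, 39
The largest element is 39.

39


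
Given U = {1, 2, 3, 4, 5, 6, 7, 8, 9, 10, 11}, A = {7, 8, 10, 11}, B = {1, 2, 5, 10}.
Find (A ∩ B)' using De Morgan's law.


U = {1, 2, 3, 4, 5, 6, 7, 8, 9, 10, 11}
A = {7, 8, 10, 11}, B = {1, 2, 5, 10}
A ∩ B = {10}
(A ∩ B)' = U \ (A ∩ B) = {1, 2, 3, 4, 5, 6, 7, 8, 9, 11}
Verification via A' ∪ B': A' = {1, 2, 3, 4, 5, 6, 9}, B' = {3, 4, 6, 7, 8, 9, 11}
A' ∪ B' = {1, 2, 3, 4, 5, 6, 7, 8, 9, 11} ✓

{1, 2, 3, 4, 5, 6, 7, 8, 9, 11}


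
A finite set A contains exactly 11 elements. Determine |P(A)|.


The set has 11 elements.
The power set contains all possible subsets.
|P(A)| = 2^|A| = 2^11 = 2048

2048


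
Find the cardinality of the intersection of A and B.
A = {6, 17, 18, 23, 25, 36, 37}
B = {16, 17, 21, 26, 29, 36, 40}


Set A = {6, 17, 18, 23, 25, 36, 37}
Set B = {16, 17, 21, 26, 29, 36, 40}
A ∩ B = {17, 36}
|A ∩ B| = 2

2


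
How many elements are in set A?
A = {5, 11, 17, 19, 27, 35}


Set A = {5, 11, 17, 19, 27, 35}
Listing elements: 5, 11, 17, 19, 27, 35
Counting: 6 elements
|A| = 6

6


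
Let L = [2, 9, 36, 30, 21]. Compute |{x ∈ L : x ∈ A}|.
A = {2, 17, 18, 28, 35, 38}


Set A = {2, 17, 18, 28, 35, 38}
Candidates: [2, 9, 36, 30, 21]
Check each candidate:
2 ∈ A, 9 ∉ A, 36 ∉ A, 30 ∉ A, 21 ∉ A
Count of candidates in A: 1

1


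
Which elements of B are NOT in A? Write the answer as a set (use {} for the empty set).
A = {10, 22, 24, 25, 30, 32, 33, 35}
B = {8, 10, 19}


Set A = {10, 22, 24, 25, 30, 32, 33, 35}
Set B = {8, 10, 19}
Check each element of B against A:
8 ∉ A (include), 10 ∈ A, 19 ∉ A (include)
Elements of B not in A: {8, 19}

{8, 19}


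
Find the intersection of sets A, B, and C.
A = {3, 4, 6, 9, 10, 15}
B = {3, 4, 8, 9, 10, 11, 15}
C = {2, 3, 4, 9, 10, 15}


Set A = {3, 4, 6, 9, 10, 15}
Set B = {3, 4, 8, 9, 10, 11, 15}
Set C = {2, 3, 4, 9, 10, 15}
First, A ∩ B = {3, 4, 9, 10, 15}
Then, (A ∩ B) ∩ C = {3, 4, 9, 10, 15}

{3, 4, 9, 10, 15}


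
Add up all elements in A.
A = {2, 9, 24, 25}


Set A = {2, 9, 24, 25}
Sum = 2 + 9 + 24 + 25 = 60

60


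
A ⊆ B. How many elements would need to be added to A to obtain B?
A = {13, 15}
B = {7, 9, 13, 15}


Set A = {13, 15}, |A| = 2
Set B = {7, 9, 13, 15}, |B| = 4
Since A ⊆ B: B \ A = {7, 9}
|B| - |A| = 4 - 2 = 2

2


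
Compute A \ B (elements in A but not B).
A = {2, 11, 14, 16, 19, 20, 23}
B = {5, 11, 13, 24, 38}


Set A = {2, 11, 14, 16, 19, 20, 23}
Set B = {5, 11, 13, 24, 38}
A \ B includes elements in A that are not in B.
Check each element of A:
2 (not in B, keep), 11 (in B, remove), 14 (not in B, keep), 16 (not in B, keep), 19 (not in B, keep), 20 (not in B, keep), 23 (not in B, keep)
A \ B = {2, 14, 16, 19, 20, 23}

{2, 14, 16, 19, 20, 23}


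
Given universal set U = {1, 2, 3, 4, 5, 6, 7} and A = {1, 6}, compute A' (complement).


Universal set U = {1, 2, 3, 4, 5, 6, 7}
Set A = {1, 6}
A' = U \ A = elements in U but not in A
Checking each element of U:
1 (in A, exclude), 2 (not in A, include), 3 (not in A, include), 4 (not in A, include), 5 (not in A, include), 6 (in A, exclude), 7 (not in A, include)
A' = {2, 3, 4, 5, 7}

{2, 3, 4, 5, 7}


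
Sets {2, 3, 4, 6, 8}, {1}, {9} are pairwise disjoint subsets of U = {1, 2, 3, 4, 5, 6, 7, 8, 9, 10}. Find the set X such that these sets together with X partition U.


U = {1, 2, 3, 4, 5, 6, 7, 8, 9, 10}
Shown blocks: {2, 3, 4, 6, 8}, {1}, {9}
A partition's blocks are pairwise disjoint and cover U, so the missing block = U \ (union of shown blocks).
Union of shown blocks: {1, 2, 3, 4, 6, 8, 9}
Missing block = U \ (union) = {5, 7, 10}

{5, 7, 10}


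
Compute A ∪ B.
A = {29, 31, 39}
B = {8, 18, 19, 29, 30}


Set A = {29, 31, 39}
Set B = {8, 18, 19, 29, 30}
A ∪ B includes all elements in either set.
Elements from A: {29, 31, 39}
Elements from B not already included: {8, 18, 19, 30}
A ∪ B = {8, 18, 19, 29, 30, 31, 39}

{8, 18, 19, 29, 30, 31, 39}


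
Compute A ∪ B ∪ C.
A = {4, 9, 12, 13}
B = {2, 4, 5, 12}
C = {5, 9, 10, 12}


Set A = {4, 9, 12, 13}
Set B = {2, 4, 5, 12}
Set C = {5, 9, 10, 12}
First, A ∪ B = {2, 4, 5, 9, 12, 13}
Then, (A ∪ B) ∪ C = {2, 4, 5, 9, 10, 12, 13}

{2, 4, 5, 9, 10, 12, 13}


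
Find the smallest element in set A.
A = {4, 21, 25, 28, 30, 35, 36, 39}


Set A = {4, 21, 25, 28, 30, 35, 36, 39}
Elements in ascending order: 4, 21, 25, 28, 30, 35, 36, 39
The smallest element is 4.

4


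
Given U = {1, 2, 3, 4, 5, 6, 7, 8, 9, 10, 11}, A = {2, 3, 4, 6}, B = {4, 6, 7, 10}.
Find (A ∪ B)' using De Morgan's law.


U = {1, 2, 3, 4, 5, 6, 7, 8, 9, 10, 11}
A = {2, 3, 4, 6}, B = {4, 6, 7, 10}
A ∪ B = {2, 3, 4, 6, 7, 10}
(A ∪ B)' = U \ (A ∪ B) = {1, 5, 8, 9, 11}
Verification via A' ∩ B': A' = {1, 5, 7, 8, 9, 10, 11}, B' = {1, 2, 3, 5, 8, 9, 11}
A' ∩ B' = {1, 5, 8, 9, 11} ✓

{1, 5, 8, 9, 11}


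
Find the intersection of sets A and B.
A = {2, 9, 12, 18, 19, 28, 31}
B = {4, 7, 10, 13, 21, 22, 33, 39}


Set A = {2, 9, 12, 18, 19, 28, 31}
Set B = {4, 7, 10, 13, 21, 22, 33, 39}
A ∩ B includes only elements in both sets.
Check each element of A against B:
2 ✗, 9 ✗, 12 ✗, 18 ✗, 19 ✗, 28 ✗, 31 ✗
A ∩ B = {}

{}


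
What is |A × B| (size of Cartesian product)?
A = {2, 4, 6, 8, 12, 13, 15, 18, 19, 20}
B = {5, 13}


Set A = {2, 4, 6, 8, 12, 13, 15, 18, 19, 20} has 10 elements.
Set B = {5, 13} has 2 elements.
|A × B| = |A| × |B| = 10 × 2 = 20

20


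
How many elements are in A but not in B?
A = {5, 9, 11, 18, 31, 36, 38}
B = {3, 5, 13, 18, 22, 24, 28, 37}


Set A = {5, 9, 11, 18, 31, 36, 38}
Set B = {3, 5, 13, 18, 22, 24, 28, 37}
A \ B = {9, 11, 31, 36, 38}
|A \ B| = 5

5


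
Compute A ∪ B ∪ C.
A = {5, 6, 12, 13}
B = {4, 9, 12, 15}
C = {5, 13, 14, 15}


Set A = {5, 6, 12, 13}
Set B = {4, 9, 12, 15}
Set C = {5, 13, 14, 15}
First, A ∪ B = {4, 5, 6, 9, 12, 13, 15}
Then, (A ∪ B) ∪ C = {4, 5, 6, 9, 12, 13, 14, 15}

{4, 5, 6, 9, 12, 13, 14, 15}


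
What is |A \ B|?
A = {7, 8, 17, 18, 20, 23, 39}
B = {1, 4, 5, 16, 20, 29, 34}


Set A = {7, 8, 17, 18, 20, 23, 39}
Set B = {1, 4, 5, 16, 20, 29, 34}
A \ B = {7, 8, 17, 18, 23, 39}
|A \ B| = 6

6


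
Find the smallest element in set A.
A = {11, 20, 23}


Set A = {11, 20, 23}
Elements in ascending order: 11, 20, 23
The smallest element is 11.

11
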